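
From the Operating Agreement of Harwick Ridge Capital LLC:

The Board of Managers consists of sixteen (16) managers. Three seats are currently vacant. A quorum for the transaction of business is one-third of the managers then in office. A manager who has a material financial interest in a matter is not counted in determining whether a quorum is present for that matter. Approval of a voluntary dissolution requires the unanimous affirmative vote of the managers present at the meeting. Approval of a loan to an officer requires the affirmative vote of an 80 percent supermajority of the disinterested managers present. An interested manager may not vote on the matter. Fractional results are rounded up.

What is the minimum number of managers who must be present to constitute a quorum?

5

1/3 of 13 = 4.33, rounded up to 5.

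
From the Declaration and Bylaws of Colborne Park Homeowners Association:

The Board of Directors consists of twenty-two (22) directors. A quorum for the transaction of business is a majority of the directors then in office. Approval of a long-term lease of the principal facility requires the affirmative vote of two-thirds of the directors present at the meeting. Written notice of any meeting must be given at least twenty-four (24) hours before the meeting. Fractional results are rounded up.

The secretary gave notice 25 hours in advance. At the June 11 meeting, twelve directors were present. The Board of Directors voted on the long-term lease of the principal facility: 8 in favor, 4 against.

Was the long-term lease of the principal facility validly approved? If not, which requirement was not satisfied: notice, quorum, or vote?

Valid — all requirements satisfied.

Notice: 25 hours given; 24 required (25 ≥ 24). Satisfied.
Quorum: 12 present; quorum is 12. Satisfied.
Vote: the long-term lease of the principal facility requires two-thirds of the directors present (12). 2/3 of 12 = 8, so 8 affirmative votes are needed; 8 voted in favor. Satisfied.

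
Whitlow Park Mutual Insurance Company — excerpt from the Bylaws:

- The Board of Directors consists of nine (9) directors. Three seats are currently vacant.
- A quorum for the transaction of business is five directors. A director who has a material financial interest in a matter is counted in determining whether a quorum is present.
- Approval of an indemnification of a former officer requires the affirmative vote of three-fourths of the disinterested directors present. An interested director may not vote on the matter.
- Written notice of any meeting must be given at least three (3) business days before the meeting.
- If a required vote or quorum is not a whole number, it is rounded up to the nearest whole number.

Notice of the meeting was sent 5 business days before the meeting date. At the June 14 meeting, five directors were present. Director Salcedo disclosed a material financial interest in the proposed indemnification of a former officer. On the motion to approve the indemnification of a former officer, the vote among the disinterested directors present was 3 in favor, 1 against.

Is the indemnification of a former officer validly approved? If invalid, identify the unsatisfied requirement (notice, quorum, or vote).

Valid — all requirements satisfied.

Notice: 5 business days given; 3 required (5 ≥ 3). Satisfied.
Quorum: 5 present (interested directors count toward quorum); quorum is 5. Satisfied.
Vote: the indemnification of a former officer requires three-fourths of the disinterested directors present (5 − 1 = 4). 3/4 of 4 = 3, so 3 affirmative votes are needed; 3 voted in favor. Satisfied.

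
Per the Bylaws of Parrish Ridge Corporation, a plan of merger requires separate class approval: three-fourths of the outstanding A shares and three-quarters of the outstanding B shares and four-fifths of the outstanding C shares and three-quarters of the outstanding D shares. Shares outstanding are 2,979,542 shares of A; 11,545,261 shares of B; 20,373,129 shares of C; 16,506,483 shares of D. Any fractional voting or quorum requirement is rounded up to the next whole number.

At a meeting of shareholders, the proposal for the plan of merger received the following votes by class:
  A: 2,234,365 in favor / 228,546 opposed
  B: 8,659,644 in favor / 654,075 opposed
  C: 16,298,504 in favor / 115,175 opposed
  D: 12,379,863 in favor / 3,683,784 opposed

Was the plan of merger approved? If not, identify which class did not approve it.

A: 3/4 of 2979542 = 2234656.50, rounded up to 2234657; 2,234,657 required, 2,234,365 in favor — not approved.
B: 3/4 of 11545261 = 8658945.75, rounded up to 8658946; 8,658,946 required, 8,659,644 in favor — approved.
C: 4/5 of 20373129 = 16298503.20, rounded up to 16298504; 16,298,504 required, 16,298,504 in favor — approved.
D: 3/4 of 16506483 = 12379862.25, rounded up to 12379863; 12,379,863 required, 12,379,863 in favor — approved.

Not approved — the A shares did not give the required vote.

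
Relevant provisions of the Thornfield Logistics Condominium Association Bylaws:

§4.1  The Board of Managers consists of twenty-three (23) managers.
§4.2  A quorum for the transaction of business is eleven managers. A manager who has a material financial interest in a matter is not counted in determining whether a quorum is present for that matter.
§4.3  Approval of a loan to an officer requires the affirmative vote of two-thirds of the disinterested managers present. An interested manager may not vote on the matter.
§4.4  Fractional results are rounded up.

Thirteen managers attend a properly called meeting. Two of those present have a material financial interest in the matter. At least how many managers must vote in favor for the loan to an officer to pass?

8

The loan to an officer requires two-thirds of the disinterested managers present (13 − 2 = 11).
2/3 of 11 = 7.33, rounded up to 8.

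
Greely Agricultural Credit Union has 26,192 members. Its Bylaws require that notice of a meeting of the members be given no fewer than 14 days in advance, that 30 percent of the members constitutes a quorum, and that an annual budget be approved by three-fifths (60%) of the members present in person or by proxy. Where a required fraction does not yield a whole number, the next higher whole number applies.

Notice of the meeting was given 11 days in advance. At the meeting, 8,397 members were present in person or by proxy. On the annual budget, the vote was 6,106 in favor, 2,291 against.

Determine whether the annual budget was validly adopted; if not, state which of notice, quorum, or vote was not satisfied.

Notice: 11 days given; 14 required. Not satisfied.
Quorum: 30% of 26,192 = 7,857.60, rounded up to 7,858; 8,397 present. Satisfied.
Vote: requires three-fifths of those present (8,397); 3/5 of 8397 = 5038.20, rounded up to 5039, so 5,039 needed; 6,106 in favor. Satisfied.

Invalid — notice requirement not satisfied.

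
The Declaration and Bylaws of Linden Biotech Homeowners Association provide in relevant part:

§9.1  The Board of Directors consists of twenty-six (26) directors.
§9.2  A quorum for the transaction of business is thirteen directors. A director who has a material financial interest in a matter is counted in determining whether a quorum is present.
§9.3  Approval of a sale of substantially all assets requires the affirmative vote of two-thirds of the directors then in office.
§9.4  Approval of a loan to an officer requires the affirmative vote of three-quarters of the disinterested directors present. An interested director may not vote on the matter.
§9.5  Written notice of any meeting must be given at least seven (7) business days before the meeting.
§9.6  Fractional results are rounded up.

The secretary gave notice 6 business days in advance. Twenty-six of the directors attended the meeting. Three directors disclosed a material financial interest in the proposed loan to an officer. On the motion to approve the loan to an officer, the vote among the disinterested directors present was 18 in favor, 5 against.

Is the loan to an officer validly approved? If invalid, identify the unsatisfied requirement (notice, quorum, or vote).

Notice: 6 business days given; 7 required (6 < 7). Not satisfied.
Quorum: 26 present (interested directors count toward quorum); quorum is 13. Satisfied.
Vote: the loan to an officer requires three-fourths of the disinterested directors present (26 − 3 = 23). 3/4 of 23 = 17.25, rounded up to 18, so 18 affirmative votes are needed; 18 voted in favor. Satisfied.

Invalid — notice requirement not satisfied.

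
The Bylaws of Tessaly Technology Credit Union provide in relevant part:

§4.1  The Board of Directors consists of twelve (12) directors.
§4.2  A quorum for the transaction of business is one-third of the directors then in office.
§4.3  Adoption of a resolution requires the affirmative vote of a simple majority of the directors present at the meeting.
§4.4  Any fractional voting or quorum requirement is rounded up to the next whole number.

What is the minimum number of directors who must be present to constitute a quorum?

4

1/3 of 12 = 4.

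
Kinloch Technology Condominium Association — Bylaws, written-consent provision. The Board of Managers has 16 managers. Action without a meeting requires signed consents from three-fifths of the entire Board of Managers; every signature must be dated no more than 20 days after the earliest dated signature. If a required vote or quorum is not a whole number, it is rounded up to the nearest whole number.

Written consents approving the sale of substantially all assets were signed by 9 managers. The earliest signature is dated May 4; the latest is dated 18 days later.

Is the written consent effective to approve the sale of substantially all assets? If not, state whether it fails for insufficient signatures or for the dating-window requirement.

Not effective — insufficient signatures.

Signatures required: three-fifths of 16 — 3/5 of 16 = 9.60, rounded up to 10, so 10 needed; 9 signed. Insufficient.
Dating window: the latest signature is 18 days after the earliest; the limit is 20 days. Within the window.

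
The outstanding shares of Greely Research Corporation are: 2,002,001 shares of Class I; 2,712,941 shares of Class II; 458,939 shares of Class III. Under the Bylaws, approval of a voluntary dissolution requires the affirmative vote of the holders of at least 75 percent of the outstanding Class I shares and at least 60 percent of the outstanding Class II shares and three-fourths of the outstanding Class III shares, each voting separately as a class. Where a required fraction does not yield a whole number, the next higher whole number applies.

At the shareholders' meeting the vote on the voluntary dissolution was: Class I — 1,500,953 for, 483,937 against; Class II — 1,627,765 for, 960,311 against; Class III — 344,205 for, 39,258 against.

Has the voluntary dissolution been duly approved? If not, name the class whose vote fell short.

Not approved — the Class I shares did not give the required vote.

Class I: 3/4 of 2002001 = 1501500.75, rounded up to 1501501; 1,501,501 required, 1,500,953 in favor — not approved.
Class II: 3/5 of 2712941 = 1627764.60, rounded up to 1627765; 1,627,765 required, 1,627,765 in favor — approved.
Class III: 3/4 of 458939 = 344204.25, rounded up to 344205; 344,205 required, 344,205 in favor — approved.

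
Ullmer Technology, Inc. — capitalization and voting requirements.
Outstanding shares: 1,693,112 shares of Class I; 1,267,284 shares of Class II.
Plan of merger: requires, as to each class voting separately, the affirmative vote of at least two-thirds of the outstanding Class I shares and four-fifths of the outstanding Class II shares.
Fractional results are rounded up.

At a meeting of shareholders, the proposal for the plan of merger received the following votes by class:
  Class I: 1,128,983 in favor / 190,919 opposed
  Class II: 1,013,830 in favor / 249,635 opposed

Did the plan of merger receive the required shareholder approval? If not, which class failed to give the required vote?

Approved — every class gave the required vote.

Class I: 2/3 of 1693112 = 1128741.33, rounded up to 1128742; 1,128,742 required, 1,128,983 in favor — approved.
Class II: 4/5 of 1267284 = 1013827.20, rounded up to 1013828; 1,013,828 required, 1,013,830 in favor — approved.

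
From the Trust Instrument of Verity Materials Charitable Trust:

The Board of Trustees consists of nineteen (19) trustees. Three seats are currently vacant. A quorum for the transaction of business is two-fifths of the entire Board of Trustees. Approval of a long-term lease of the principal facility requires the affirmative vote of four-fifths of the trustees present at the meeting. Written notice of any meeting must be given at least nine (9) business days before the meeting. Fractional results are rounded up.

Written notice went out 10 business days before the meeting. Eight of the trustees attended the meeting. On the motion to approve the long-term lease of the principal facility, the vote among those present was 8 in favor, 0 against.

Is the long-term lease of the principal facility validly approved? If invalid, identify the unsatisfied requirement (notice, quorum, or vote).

Notice: 10 business days given; 9 required (10 ≥ 9). Satisfied.
Quorum: 8 present; quorum is 8. Satisfied.
Vote: the long-term lease of the principal facility requires four-fifths of the trustees present (8). 4/5 of 8 = 6.40, rounded up to 7, so 7 affirmative votes are needed; 8 voted in favor. Satisfied.

Valid — all requirements satisfied.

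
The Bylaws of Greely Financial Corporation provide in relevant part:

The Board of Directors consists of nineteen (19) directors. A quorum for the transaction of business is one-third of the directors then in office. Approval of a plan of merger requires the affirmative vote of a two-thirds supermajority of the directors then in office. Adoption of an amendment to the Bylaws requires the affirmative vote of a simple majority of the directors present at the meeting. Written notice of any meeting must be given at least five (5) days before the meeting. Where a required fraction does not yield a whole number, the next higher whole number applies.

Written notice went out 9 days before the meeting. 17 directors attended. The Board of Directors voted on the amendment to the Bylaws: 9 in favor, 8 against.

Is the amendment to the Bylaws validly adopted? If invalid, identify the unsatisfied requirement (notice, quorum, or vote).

Notice: 9 days given; 5 required (9 ≥ 5). Satisfied.
Quorum: 17 present; quorum is 7. Satisfied.
Vote: the amendment to the Bylaws requires a majority of the directors present (17). A majority of 17 is 9, so 9 affirmative votes are needed; 9 voted in favor. Satisfied.

Valid — all requirements satisfied.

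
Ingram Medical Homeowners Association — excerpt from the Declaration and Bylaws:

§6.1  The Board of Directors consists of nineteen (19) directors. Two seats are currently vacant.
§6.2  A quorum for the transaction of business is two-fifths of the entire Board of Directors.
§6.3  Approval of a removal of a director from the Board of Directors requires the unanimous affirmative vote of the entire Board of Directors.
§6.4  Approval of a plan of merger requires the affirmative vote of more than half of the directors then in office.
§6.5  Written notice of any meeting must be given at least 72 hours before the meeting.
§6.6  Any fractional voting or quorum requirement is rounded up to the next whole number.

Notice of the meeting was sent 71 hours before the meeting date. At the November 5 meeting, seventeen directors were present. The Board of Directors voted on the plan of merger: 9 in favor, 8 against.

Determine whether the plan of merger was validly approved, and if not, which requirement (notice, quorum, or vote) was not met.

Invalid — notice requirement not satisfied.

Notice: 71 hours given; 72 required (71 < 72). Not satisfied.
Quorum: 17 present; quorum is 8. Satisfied.
Vote: the plan of merger requires a majority of the directors then in office (17). A majority of 17 is 9, so 9 affirmative votes are needed; 9 voted in favor. Satisfied.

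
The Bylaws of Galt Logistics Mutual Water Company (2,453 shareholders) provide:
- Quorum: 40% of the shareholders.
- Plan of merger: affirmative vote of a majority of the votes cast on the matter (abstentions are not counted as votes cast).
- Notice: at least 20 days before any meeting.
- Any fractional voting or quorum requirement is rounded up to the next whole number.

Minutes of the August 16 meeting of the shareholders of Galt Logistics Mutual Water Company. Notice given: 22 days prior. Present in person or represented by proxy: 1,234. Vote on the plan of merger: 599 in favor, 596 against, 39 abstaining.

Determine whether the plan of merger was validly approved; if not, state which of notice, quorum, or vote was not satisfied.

Valid — all requirements satisfied.

Notice: 22 days given; 20 required. Satisfied.
Quorum: 40% of 2,453 = 981.20, rounded up to 982; 1,234 present. Satisfied.
Vote: requires a majority of the votes cast (1,234 − 39 abstaining = 1,195); a majority of 1195 is 598, so 598 needed; 599 in favor. Satisfied.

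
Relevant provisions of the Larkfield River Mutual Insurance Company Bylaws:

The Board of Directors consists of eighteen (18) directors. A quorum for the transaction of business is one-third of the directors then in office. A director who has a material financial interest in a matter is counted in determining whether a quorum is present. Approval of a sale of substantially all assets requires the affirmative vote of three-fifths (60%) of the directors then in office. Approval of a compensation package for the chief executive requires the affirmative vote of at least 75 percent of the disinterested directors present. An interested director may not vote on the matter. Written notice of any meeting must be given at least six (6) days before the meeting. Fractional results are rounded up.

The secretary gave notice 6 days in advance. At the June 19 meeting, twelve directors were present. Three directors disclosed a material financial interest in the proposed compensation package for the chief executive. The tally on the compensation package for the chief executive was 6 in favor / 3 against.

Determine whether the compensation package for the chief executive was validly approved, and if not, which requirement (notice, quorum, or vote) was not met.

Invalid — vote requirement not satisfied.

Notice: 6 days given; 6 required (6 ≥ 6). Satisfied.
Quorum: 12 present (interested directors count toward quorum); quorum is 6. Satisfied.
Vote: the compensation package for the chief executive requires three-fourths of the disinterested directors present (12 − 3 = 9). 3/4 of 9 = 6.75, rounded up to 7, so 7 affirmative votes are needed; 6 voted in favor. Not satisfied.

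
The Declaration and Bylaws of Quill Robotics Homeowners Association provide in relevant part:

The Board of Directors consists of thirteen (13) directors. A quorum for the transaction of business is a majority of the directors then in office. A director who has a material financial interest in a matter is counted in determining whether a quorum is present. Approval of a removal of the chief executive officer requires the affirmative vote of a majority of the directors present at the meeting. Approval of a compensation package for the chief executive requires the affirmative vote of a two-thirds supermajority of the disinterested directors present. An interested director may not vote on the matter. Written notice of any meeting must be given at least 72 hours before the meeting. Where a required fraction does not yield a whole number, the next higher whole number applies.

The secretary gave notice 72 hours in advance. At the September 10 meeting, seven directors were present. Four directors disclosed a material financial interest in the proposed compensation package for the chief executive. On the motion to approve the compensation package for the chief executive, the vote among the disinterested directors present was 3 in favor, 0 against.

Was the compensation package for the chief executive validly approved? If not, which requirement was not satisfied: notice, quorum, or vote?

Notice: 72 hours given; 72 required (72 ≥ 72). Satisfied.
Quorum: 7 present (interested directors count toward quorum); quorum is 7. Satisfied.
Vote: the compensation package for the chief executive requires two-thirds of the disinterested directors present (7 − 4 = 3). 2/3 of 3 = 2, so 2 affirmative votes are needed; 3 voted in favor. Satisfied.

Valid — all requirements satisfied.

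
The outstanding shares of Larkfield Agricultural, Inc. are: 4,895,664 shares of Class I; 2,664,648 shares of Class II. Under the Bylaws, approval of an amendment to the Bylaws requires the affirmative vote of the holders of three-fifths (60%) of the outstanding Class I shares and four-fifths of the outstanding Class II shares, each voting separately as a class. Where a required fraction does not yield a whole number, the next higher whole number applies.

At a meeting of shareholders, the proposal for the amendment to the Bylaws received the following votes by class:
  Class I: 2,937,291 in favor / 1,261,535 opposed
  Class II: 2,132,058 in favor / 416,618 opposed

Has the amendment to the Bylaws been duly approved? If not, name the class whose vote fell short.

Class I: 3/5 of 4895664 = 2937398.40, rounded up to 2937399; 2,937,399 required, 2,937,291 in favor — not approved.
Class II: 4/5 of 2664648 = 2131718.40, rounded up to 2131719; 2,131,719 required, 2,132,058 in favor — approved.

Not approved — the Class I shares did not give the required vote.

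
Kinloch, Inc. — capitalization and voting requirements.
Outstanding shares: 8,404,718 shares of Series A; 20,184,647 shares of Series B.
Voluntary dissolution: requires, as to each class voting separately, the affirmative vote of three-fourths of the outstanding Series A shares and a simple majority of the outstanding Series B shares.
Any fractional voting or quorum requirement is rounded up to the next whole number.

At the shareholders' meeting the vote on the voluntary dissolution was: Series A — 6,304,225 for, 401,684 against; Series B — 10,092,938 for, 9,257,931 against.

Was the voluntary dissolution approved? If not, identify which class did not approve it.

Series A: 3/4 of 8404718 = 6303538.50, rounded up to 6303539; 6,303,539 required, 6,304,225 in favor — approved.
Series B: a majority of 20184647 is 10092324; 10,092,324 required, 10,092,938 in favor — approved.

Approved — every class gave the required vote.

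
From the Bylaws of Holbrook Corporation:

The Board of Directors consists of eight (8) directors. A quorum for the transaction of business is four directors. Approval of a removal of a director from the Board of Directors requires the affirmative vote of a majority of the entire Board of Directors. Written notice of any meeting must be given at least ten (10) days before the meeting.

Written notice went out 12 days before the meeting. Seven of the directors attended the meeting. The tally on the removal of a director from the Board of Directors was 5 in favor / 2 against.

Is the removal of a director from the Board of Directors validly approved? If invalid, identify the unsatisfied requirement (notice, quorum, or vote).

Valid — all requirements satisfied.

Notice: 12 days given; 10 required (12 ≥ 10). Satisfied.
Quorum: 7 present; quorum is 4. Satisfied.
Vote: the removal of a director from the Board of Directors requires a majority of the entire Board of Directors (8). A majority of 8 is 5, so 5 affirmative votes are needed; 5 voted in favor. Satisfied.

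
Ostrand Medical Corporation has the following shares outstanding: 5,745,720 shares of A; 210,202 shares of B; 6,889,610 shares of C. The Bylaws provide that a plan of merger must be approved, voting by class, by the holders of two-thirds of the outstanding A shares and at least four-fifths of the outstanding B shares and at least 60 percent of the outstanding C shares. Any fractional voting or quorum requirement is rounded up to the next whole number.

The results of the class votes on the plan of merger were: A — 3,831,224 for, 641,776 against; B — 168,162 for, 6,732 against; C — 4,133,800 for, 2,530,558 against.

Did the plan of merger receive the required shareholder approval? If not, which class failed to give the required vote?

Approved — every class gave the required vote.

A: 2/3 of 5745720 = 3830480; 3,830,480 required, 3,831,224 in favor — approved.
B: 4/5 of 210202 = 168161.60, rounded up to 168162; 168,162 required, 168,162 in favor — approved.
C: 3/5 of 6889610 = 4133766; 4,133,766 required, 4,133,800 in favor — approved.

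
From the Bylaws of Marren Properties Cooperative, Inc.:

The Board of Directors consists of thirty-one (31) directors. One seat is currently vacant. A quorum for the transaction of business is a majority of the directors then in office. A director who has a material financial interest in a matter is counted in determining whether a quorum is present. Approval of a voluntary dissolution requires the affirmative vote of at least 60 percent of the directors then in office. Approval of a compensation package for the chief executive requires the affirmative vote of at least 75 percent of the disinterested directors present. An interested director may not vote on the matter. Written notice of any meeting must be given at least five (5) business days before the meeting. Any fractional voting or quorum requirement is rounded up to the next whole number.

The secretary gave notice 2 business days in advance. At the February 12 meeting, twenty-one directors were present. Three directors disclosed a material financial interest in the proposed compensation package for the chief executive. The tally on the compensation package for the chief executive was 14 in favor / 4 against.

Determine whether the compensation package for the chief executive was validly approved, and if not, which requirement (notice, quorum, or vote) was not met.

Invalid — notice requirement not satisfied.

Notice: 2 business days given; 5 required (2 < 5). Not satisfied.
Quorum: 21 present (interested directors count toward quorum); quorum is 16. Satisfied.
Vote: the compensation package for the chief executive requires three-fourths of the disinterested directors present (21 − 3 = 18). 3/4 of 18 = 13.50, rounded up to 14, so 14 affirmative votes are needed; 14 voted in favor. Satisfied.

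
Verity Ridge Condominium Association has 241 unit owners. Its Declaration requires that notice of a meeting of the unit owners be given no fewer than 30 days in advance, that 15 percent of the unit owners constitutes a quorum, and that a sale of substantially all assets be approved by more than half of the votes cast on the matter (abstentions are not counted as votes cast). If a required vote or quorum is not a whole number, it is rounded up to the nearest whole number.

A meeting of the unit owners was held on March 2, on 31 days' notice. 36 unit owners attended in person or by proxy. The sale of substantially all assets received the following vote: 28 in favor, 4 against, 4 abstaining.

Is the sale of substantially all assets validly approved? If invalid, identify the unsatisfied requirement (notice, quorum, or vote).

Invalid — quorum requirement not satisfied.

Notice: 31 days given; 30 required. Satisfied.
Quorum: 15% of 241 = 36.15, rounded up to 37; 36 present. Not satisfied.
Vote: requires a majority of the votes cast (36 − 4 abstaining = 32); a majority of 32 is 17, so 17 needed; 28 in favor. Satisfied.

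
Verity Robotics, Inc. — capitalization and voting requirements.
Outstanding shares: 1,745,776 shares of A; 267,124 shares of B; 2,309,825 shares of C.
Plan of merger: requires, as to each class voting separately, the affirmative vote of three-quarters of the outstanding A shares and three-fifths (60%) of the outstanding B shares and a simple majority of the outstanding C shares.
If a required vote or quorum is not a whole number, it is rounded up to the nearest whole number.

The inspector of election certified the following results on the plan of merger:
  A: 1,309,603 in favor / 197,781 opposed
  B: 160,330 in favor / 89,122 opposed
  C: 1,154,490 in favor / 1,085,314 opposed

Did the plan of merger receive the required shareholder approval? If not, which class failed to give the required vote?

Not approved — the C shares did not give the required vote.

A: 3/4 of 1745776 = 1309332; 1,309,332 required, 1,309,603 in favor — approved.
B: 3/5 of 267124 = 160274.40, rounded up to 160275; 160,275 required, 160,330 in favor — approved.
C: a majority of 2309825 is 1154913; 1,154,913 required, 1,154,490 in favor — not approved.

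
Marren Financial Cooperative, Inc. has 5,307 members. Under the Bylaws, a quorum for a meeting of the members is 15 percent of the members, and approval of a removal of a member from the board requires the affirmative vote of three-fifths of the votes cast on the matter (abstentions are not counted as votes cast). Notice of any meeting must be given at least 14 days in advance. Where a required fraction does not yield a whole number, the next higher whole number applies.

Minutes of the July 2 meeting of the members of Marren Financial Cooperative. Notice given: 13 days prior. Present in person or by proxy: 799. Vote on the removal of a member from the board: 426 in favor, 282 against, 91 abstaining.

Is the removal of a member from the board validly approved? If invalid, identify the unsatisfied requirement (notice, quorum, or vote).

Notice: 13 days given; 14 required. Not satisfied.
Quorum: 15% of 5,307 = 796.05, rounded up to 797; 799 present. Satisfied.
Vote: requires three-fifths of the votes cast (799 − 91 abstaining = 708); 3/5 of 708 = 424.80, rounded up to 425, so 425 needed; 426 in favor. Satisfied.

Invalid — notice requirement not satisfied.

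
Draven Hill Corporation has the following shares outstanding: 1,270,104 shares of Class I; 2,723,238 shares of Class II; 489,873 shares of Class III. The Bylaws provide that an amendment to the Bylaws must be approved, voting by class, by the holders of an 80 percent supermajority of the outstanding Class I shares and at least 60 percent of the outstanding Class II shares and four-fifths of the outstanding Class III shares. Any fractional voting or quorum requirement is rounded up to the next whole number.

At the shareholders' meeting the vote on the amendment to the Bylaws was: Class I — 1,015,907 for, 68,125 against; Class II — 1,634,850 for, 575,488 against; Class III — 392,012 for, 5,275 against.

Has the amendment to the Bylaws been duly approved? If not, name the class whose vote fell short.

Not approved — the Class I shares did not give the required vote.

Class I: 4/5 of 1270104 = 1016083.20, rounded up to 1016084; 1,016,084 required, 1,015,907 in favor — not approved.
Class II: 3/5 of 2723238 = 1633942.80, rounded up to 1633943; 1,633,943 required, 1,634,850 in favor — approved.
Class III: 4/5 of 489873 = 391898.40, rounded up to 391899; 391,899 required, 392,012 in favor — approved.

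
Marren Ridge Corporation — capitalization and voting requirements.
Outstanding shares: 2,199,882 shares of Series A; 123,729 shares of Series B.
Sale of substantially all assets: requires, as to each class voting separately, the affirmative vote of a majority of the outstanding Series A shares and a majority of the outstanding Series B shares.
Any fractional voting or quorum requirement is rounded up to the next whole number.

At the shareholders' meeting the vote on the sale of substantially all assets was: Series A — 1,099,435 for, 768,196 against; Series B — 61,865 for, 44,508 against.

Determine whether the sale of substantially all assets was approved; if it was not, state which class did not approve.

Not approved — the Series A shares did not give the required vote.

Series A: a majority of 2199882 is 1099942; 1,099,942 required, 1,099,435 in favor — not approved.
Series B: a majority of 123729 is 61865; 61,865 required, 61,865 in favor — approved.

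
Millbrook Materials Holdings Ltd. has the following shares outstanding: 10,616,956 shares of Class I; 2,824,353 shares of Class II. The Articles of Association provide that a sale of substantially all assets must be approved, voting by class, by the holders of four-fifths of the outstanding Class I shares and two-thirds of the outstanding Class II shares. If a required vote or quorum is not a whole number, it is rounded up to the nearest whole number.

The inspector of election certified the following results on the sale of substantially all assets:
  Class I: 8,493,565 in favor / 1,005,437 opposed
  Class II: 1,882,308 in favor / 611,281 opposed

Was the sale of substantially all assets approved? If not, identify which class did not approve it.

Not approved — the Class II shares did not give the required vote.

Class I: 4/5 of 10616956 = 8493564.80, rounded up to 8493565; 8,493,565 required, 8,493,565 in favor — approved.
Class II: 2/3 of 2824353 = 1882902; 1,882,902 required, 1,882,308 in favor — not approved.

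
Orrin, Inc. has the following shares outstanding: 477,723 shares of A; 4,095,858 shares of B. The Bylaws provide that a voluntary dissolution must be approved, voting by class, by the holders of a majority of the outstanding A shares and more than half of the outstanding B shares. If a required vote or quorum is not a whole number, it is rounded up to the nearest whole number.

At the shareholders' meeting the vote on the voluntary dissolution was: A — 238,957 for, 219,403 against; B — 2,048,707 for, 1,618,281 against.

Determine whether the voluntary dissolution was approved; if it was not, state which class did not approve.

A: a majority of 477723 is 238862; 238,862 required, 238,957 in favor — approved.
B: a majority of 4095858 is 2047930; 2,047,930 required, 2,048,707 in favor — approved.

Approved — every class gave the required vote.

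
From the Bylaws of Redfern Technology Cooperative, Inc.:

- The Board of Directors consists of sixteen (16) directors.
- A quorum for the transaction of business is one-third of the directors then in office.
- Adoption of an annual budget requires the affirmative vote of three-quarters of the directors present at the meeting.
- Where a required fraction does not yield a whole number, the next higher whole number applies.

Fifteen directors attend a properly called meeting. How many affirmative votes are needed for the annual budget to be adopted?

12

The annual budget requires three-fourths of the directors present (15).
3/4 of 15 = 11.25, rounded up to 12.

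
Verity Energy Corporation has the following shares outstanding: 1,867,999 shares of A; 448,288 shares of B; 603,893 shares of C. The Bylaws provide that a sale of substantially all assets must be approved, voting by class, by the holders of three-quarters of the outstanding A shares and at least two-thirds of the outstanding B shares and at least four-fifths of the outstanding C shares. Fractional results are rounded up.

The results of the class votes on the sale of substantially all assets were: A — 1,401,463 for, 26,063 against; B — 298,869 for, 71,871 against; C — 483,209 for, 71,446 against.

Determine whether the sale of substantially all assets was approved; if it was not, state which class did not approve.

A: 3/4 of 1867999 = 1400999.25, rounded up to 1401000; 1,401,000 required, 1,401,463 in favor — approved.
B: 2/3 of 448288 = 298858.67, rounded up to 298859; 298,859 required, 298,869 in favor — approved.
C: 4/5 of 603893 = 483114.40, rounded up to 483115; 483,115 required, 483,209 in favor — approved.

Approved — every class gave the required vote.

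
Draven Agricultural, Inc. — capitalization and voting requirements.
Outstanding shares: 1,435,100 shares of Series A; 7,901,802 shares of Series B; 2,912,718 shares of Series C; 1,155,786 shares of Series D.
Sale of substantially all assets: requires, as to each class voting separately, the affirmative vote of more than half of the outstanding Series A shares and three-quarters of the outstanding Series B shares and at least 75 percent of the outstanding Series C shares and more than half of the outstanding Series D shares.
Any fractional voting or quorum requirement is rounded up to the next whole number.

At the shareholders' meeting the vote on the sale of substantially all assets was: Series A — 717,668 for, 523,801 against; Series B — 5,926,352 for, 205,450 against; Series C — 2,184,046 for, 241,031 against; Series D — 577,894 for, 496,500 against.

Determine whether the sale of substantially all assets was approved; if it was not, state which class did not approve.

Series A: a majority of 1435100 is 717551; 717,551 required, 717,668 in favor — approved.
Series B: 3/4 of 7901802 = 5926351.50, rounded up to 5926352; 5,926,352 required, 5,926,352 in favor — approved.
Series C: 3/4 of 2912718 = 2184538.50, rounded up to 2184539; 2,184,539 required, 2,184,046 in favor — not approved.
Series D: a majority of 1155786 is 577894; 577,894 required, 577,894 in favor — approved.

Not approved — the Series C shares did not give the required vote.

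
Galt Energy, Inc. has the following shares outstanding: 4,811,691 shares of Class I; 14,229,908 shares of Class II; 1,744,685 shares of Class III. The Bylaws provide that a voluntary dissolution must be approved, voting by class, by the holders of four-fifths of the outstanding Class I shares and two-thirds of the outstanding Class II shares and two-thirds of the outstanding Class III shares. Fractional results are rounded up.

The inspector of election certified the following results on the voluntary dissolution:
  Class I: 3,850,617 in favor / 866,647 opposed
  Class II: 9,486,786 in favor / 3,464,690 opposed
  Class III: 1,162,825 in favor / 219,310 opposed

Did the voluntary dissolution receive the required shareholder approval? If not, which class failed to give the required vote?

Class I: 4/5 of 4811691 = 3849352.80, rounded up to 3849353; 3,849,353 required, 3,850,617 in favor — approved.
Class II: 2/3 of 14229908 = 9486605.33, rounded up to 9486606; 9,486,606 required, 9,486,786 in favor — approved.
Class III: 2/3 of 1744685 = 1163123.33, rounded up to 1163124; 1,163,124 required, 1,162,825 in favor — not approved.

Not approved — the Class III shares did not give the required vote.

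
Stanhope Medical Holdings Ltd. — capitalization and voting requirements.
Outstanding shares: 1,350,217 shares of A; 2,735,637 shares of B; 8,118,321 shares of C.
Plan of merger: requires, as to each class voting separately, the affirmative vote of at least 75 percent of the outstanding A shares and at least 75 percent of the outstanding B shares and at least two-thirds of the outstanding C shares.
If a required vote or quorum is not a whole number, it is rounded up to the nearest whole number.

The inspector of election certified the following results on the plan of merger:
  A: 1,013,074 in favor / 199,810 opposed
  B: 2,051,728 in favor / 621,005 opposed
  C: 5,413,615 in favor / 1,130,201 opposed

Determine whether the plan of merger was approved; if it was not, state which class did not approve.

A: 3/4 of 1350217 = 1012662.75, rounded up to 1012663; 1,012,663 required, 1,013,074 in favor — approved.
B: 3/4 of 2735637 = 2051727.75, rounded up to 2051728; 2,051,728 required, 2,051,728 in favor — approved.
C: 2/3 of 8118321 = 5412214; 5,412,214 required, 5,413,615 in favor — approved.

Approved — every class gave the required vote.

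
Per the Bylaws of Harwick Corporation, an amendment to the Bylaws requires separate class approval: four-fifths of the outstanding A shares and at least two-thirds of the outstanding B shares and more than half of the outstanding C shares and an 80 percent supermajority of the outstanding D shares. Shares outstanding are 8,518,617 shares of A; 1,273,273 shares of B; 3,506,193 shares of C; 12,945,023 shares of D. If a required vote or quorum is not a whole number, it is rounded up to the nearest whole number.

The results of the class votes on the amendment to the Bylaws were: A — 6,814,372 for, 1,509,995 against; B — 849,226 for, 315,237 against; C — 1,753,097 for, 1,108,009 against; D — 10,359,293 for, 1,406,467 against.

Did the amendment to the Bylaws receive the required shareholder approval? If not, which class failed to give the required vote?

A: 4/5 of 8518617 = 6814893.60, rounded up to 6814894; 6,814,894 required, 6,814,372 in favor — not approved.
B: 2/3 of 1273273 = 848848.67, rounded up to 848849; 848,849 required, 849,226 in favor — approved.
C: a majority of 3506193 is 1753097; 1,753,097 required, 1,753,097 in favor — approved.
D: 4/5 of 12945023 = 10356018.40, rounded up to 10356019; 10,356,019 required, 10,359,293 in favor — approved.

Not approved — the A shares did not give the required vote.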